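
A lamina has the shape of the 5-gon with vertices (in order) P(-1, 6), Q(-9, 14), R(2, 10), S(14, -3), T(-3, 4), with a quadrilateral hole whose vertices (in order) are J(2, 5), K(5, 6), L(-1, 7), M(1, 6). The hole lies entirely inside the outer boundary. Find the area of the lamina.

91.5

Outer boundary:
Apply Gauss's area formula: 2A = Σ (x_i·y_{i+1} − x_{i+1}·y_i), indices taken mod 5.
P→Q: (-1)(14) − (-9)(6) = 40
Q→R: (-9)(10) − (2)(14) = -118
R→S: (2)(-3) − (14)(10) = -146
S→T: (14)(4) − (-3)(-3) = 47
T→P: (-3)(6) − (-1)(4) = -14
Σ = -191
Area = |Σ|/2 = 95.5.
Hole:
Apply the shoelace formula: 2A = Σ (x_i·y_{i+1} − x_{i+1}·y_i), indices taken mod 4.
J→K: (2)(6) − (5)(5) = -13
K→L: (5)(7) − (-1)(6) = 41
L→M: (-1)(6) − (1)(7) = -13
M→J: (1)(5) − (2)(6) = -7
Σ = 8
Area = |Σ|/2 = 4.
Net area = 95.5 − 4 = 91.5.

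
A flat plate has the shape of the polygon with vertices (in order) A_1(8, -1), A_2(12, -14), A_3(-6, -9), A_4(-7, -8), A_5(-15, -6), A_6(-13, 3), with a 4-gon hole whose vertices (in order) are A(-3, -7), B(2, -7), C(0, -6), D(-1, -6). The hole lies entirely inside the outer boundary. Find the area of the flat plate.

256.5

Outer boundary:
A_1→A_2: (8)(-14) − (12)(-1) = -100
A_2→A_3: (12)(-9) − (-6)(-14) = -192
A_3→A_4: (-6)(-8) − (-7)(-9) = -15
A_4→A_5: (-7)(-6) − (-15)(-8) = -78
A_5→A_6: (-15)(3) − (-13)(-6) = -123
A_6→A_1: (-13)(-1) − (8)(3) = -11
Σ = -519
Area = |Σ|/2 = 259.5.
Hole:
Σ = (35) + (-12) + (-6) + (-11) = 6
Area = |Σ|/2 = 3.
Net area = 259.5 − 3 = 256.5.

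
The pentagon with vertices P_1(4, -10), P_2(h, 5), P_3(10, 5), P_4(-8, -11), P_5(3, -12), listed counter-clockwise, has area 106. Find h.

11

The doubled signed area Σ (x_i y_{i+1} − x_{i+1} y_i) is linear in h.
With h=0 it equals 47; the coefficient of h is 15 (from the two edges through P_2).
So 15·h + 47 = 2·106 = 212 ⇒ h = 11.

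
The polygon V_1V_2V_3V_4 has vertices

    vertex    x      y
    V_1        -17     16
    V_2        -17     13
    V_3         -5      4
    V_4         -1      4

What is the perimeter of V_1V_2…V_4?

|V_1V_2| = √((0)² + (-3)²) = √9 = 3
|V_2V_3| = √((12)² + (-9)²) = √225 = 15
|V_3V_4| = √((4)² + (0)²) = √16 = 4
|V_4V_1| = √((-16)² + (12)²) = √400 = 20
Perimeter = 3 + 15 + 4 + 20 = 42.

42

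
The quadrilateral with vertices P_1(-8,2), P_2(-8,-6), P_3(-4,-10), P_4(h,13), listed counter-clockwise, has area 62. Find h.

-4

The doubled signed area Σ (x_i y_{i+1} − x_{i+1} y_i) is linear in h.
With h=0 it equals 172; the coefficient of h is 12 (from the two edges through P_4).
So 12·h + 172 = 2·62 = 124 ⇒ h = -4.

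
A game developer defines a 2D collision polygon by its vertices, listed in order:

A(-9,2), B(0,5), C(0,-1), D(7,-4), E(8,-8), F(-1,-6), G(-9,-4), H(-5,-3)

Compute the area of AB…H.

Apply the shoelace formula: 2A = Σ (x_i·y_{i+1} − x_{i+1}·y_i), indices taken mod 8.
Cross-terms: -45, 0, 7, -24, -56, -50, 7, -37  ⇒  Σ = -198
Area = |Σ|/2 = 99.

99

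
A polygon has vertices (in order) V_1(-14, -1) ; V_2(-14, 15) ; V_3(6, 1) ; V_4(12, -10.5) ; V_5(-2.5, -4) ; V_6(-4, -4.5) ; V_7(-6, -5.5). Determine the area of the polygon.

Cross-terms: -224, -104, -75, -74.25, -4.75, -5, -71  ⇒  Σ = -558
Area = |Σ|/2 = 279.

279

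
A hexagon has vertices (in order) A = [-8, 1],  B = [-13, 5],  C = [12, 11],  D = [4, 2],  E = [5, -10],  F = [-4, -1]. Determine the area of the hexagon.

178.5

Apply the shoelace (surveyor's) formula: 2A = Σ (x_i·y_{i+1} − x_{i+1}·y_i), indices taken mod 6.
Σ = (-27) + (-203) + (-20) + (-50) + (-45) + (-12) = -357
Area = |Σ|/2 = 178.5.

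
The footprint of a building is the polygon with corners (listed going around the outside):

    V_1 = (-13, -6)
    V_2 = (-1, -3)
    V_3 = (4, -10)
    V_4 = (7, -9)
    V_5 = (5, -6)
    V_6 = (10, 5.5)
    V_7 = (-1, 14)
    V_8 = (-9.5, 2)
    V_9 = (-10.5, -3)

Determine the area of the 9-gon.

Apply the shoelace (surveyor's) formula: 2A = Σ (x_i·y_{i+1} − x_{i+1}·y_i), indices taken mod 9.
Cross-terms: 33, 22, 34, 3, 87.5, 145.5, 131, 49.5, 24  ⇒  Σ = 529.5
Area = |Σ|/2 = 264.75.

264.75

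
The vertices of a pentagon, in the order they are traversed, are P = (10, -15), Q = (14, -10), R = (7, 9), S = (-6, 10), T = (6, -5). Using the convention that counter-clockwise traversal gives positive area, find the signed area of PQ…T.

180

Apply Gauss's area formula: 2A = Σ (x_i·y_{i+1} − x_{i+1}·y_i), indices taken mod 5.
P→Q: (10)(-10) − (14)(-15) = 110
Q→R: (14)(9) − (7)(-10) = 196
R→S: (7)(10) − (-6)(9) = 124
S→T: (-6)(-5) − (6)(10) = -30
T→P: (6)(-15) − (10)(-5) = -40
Σ = 360
Signed area = Σ/2 = 180 (positive ⇒ counter-clockwise traversal).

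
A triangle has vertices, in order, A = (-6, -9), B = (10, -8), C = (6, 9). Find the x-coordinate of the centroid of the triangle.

10/3

Apply Gauss's area formula. First the cross-terms c_i = x_i·y_{i+1} − x_{i+1}·y_i:
  138, 138, 0  ⇒  2A = 276, A = 138.
Then Σ (x_i + x_{i+1})·c_i = 2760, so x̄ = 2760 / (6·138) = 10/3.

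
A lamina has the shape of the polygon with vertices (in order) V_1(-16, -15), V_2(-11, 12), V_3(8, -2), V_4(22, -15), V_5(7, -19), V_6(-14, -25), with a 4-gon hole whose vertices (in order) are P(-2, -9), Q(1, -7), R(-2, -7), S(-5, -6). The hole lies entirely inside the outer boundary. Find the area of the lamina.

719.5

Outer boundary:
Apply Gauss's area formula: 2A = Σ (x_i·y_{i+1} − x_{i+1}·y_i), indices taken mod 6.
Σ = (-357) + (-74) + (-76) + (-313) + (-441) + (-190) = -1451
Area = |Σ|/2 = 725.5.
Hole:
Apply the surveyor's formula: 2A = Σ (x_i·y_{i+1} − x_{i+1}·y_i), indices taken mod 4.
Σ = (23) + (-21) + (-23) + (33) = 12
Area = |Σ|/2 = 6.
Net area = 725.5 − 6 = 719.5.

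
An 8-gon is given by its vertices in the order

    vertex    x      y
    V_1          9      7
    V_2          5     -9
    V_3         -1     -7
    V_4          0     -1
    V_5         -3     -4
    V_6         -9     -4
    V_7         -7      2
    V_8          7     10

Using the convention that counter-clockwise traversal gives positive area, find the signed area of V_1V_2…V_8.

-178.5

V_1→V_2: (9)(-9) − (5)(7) = -116
V_2→V_3: (5)(-7) − (-1)(-9) = -44
V_3→V_4: (-1)(-1) − (0)(-7) = 1
V_4→V_5: (0)(-4) − (-3)(-1) = -3
V_5→V_6: (-3)(-4) − (-9)(-4) = -24
V_6→V_7: (-9)(2) − (-7)(-4) = -46
V_7→V_8: (-7)(10) − (7)(2) = -84
V_8→V_1: (7)(7) − (9)(10) = -41
Σ = -357
Signed area = Σ/2 = -178.5 (negative ⇒ clockwise traversal).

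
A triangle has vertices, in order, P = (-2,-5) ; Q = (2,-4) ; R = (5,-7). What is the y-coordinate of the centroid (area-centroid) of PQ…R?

Apply the surveyor's formula. First the cross-terms c_i = x_i·y_{i+1} − x_{i+1}·y_i:
  18, 6, -39  ⇒  2A = -15, A = -7.5.
Then Σ (y_i + y_{i+1})·c_i = 240, so ȳ = 240 / (6·(-7.5)) = -16/3.

-16/3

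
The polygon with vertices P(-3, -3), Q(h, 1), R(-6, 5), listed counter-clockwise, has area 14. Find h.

-1

The doubled signed area Σ (x_i y_{i+1} − x_{i+1} y_i) is linear in h.
With h=0 it equals 36; the coefficient of h is 8 (from the two edges through Q).
So 8·h + 36 = 2·14 = 28 ⇒ h = -1.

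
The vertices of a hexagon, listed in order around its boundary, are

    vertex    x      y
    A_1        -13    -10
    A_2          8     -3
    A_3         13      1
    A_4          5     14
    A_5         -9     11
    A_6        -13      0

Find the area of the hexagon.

Σ = (119) + (47) + (177) + (181) + (143) + (130) = 797
Area = |Σ|/2 = 398.5.

398.5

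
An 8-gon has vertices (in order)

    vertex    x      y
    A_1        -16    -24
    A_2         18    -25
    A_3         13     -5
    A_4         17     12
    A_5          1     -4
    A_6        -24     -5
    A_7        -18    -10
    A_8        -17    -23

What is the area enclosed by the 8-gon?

780.5

Apply the surveyor's formula: 2A = Σ (x_i·y_{i+1} − x_{i+1}·y_i), indices taken mod 8.
Σ = (832) + (235) + (241) + (-80) + (-101) + (150) + (244) + (40) = 1561
Area = |Σ|/2 = 780.5.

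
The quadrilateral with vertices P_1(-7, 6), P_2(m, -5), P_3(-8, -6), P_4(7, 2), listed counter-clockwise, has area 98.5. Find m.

The doubled signed area Σ (x_i y_{i+1} − x_{i+1} y_i) is linear in m.
With m=0 it equals 77; the coefficient of m is -12 (from the two edges through P_2).
So -12·m + 77 = 2·98.5 = 197 ⇒ m = -10.

-10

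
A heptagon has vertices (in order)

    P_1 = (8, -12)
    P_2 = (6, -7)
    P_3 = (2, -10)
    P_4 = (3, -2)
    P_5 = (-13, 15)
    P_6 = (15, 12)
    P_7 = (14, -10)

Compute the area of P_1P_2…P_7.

Apply Gauss's area formula: 2A = Σ (x_i·y_{i+1} − x_{i+1}·y_i), indices taken mod 7.
Cross-terms: 16, -46, 26, 19, -381, -318, -88  ⇒  Σ = -772
Area = |Σ|/2 = 386.

386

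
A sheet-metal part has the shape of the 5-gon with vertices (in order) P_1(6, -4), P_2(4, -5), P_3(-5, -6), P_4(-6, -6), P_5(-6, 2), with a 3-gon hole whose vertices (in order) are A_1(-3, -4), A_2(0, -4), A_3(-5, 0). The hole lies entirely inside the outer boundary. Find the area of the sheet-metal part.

46.5

Outer boundary:
Σ = (-14) + (-49) + (-6) + (-48) + (12) = -105
Area = |Σ|/2 = 52.5.
Hole:
Σ = (12) + (-20) + (20) = 12
Area = |Σ|/2 = 6.
Net area = 52.5 − 6 = 46.5.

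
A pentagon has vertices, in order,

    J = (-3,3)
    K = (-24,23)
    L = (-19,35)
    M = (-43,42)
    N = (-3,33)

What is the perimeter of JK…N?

|JK| = √((-21)² + (20)²) = √841 = 29
|KL| = √((5)² + (12)²) = √169 = 13
|LM| = √((-24)² + (7)²) = √625 = 25
|MN| = √((40)² + (-9)²) = √1681 = 41
|NJ| = √((0)² + (-30)²) = √900 = 30
Perimeter = 29 + 13 + 25 + 41 + 30 = 138.

138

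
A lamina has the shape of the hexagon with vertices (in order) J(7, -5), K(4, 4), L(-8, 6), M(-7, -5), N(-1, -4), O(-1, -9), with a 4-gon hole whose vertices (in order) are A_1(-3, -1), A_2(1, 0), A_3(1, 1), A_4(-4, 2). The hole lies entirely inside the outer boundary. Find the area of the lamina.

Outer boundary:
Apply the shoelace (surveyor's) formula: 2A = Σ (x_i·y_{i+1} − x_{i+1}·y_i), indices taken mod 6.
J→K: (7)(4) − (4)(-5) = 48
K→L: (4)(6) − (-8)(4) = 56
L→M: (-8)(-5) − (-7)(6) = 82
M→N: (-7)(-4) − (-1)(-5) = 23
N→O: (-1)(-9) − (-1)(-4) = 5
O→J: (-1)(-5) − (7)(-9) = 68
Σ = 282
Area = |Σ|/2 = 141.
Hole:
Apply the surveyor's formula: 2A = Σ (x_i·y_{i+1} − x_{i+1}·y_i), indices taken mod 4.
Σ = (1) + (1) + (6) + (10) = 18
Area = |Σ|/2 = 9.
Net area = 141 − 9 = 132.

132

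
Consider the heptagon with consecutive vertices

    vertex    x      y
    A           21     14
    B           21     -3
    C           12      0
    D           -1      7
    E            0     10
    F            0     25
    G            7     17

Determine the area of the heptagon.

A→B: (21)(-3) − (21)(14) = -357
B→C: (21)(0) − (12)(-3) = 36
C→D: (12)(7) − (-1)(0) = 84
D→E: (-1)(10) − (0)(7) = -10
E→F: (0)(25) − (0)(10) = 0
F→G: (0)(17) − (7)(25) = -175
G→A: (7)(14) − (21)(17) = -259
Σ = -681
Area = |Σ|/2 = 340.5.

340.5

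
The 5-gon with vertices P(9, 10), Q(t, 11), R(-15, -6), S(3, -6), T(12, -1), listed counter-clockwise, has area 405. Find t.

-15

The doubled signed area Σ (x_i y_{i+1} − x_{i+1} y_i) is linear in t.
With t=0 it equals 570; the coefficient of t is -16 (from the two edges through Q).
So -16·t + 570 = 2·405 = 810 ⇒ t = -15.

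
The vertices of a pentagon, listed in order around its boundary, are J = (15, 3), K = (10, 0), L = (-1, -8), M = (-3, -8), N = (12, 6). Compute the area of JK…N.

51

Apply Gauss's area formula: 2A = Σ (x_i·y_{i+1} − x_{i+1}·y_i), indices taken mod 5.
J→K: (15)(0) − (10)(3) = -30
K→L: (10)(-8) − (-1)(0) = -80
L→M: (-1)(-8) − (-3)(-8) = -16
M→N: (-3)(6) − (12)(-8) = 78
N→J: (12)(3) − (15)(6) = -54
Σ = -102
Area = |Σ|/2 = 51.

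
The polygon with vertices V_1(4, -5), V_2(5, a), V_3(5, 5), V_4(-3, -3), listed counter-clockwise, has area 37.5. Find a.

2

Write out the shoelace sum; only the two edges meeting at V_2 involve a:
2·Area = [(4·a − 5·(-5)) + (5·5 − 5·a)] + 27
       = -1·a + 77 = 75
⇒ a = 2.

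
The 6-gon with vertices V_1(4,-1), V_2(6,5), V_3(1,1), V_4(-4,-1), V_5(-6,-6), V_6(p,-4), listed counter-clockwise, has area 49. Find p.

2

Write out the shoelace sum; only the two edges meeting at V_6 involve p:
2·Area = [((-6)·(-4) − p·(-6)) + (p·(-1) − 4·(-4))] + 48
       = 5·p + 88 = 98
⇒ p = 2.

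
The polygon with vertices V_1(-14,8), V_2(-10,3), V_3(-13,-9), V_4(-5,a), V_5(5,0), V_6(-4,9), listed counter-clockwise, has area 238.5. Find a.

-12

The doubled signed area Σ (x_i y_{i+1} − x_{i+1} y_i) is linear in a.
With a=0 it equals 261; the coefficient of a is -18 (from the two edges through V_4).
So -18·a + 261 = 2·238.5 = 477 ⇒ a = -12.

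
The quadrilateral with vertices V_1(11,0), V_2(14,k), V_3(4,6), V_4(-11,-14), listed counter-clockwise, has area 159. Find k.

The doubled signed area Σ (x_i y_{i+1} − x_{i+1} y_i) is linear in k.
With k=0 it equals 248; the coefficient of k is 7 (from the two edges through V_2).
So 7·k + 248 = 2·159 = 318 ⇒ k = 10.

10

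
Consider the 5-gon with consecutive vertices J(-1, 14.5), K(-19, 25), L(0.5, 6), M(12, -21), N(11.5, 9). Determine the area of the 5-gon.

Apply Gauss's area formula: 2A = Σ (x_i·y_{i+1} − x_{i+1}·y_i), indices taken mod 5.
Σ = (250.5) + (-126.5) + (-82.5) + (349.5) + (175.75) = 566.75
Area = |Σ|/2 = 283.375.

283.375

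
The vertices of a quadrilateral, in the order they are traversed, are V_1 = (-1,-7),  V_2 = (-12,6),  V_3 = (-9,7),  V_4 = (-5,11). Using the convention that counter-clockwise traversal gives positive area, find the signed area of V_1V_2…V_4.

-69

Apply the shoelace formula: 2A = Σ (x_i·y_{i+1} − x_{i+1}·y_i), indices taken mod 4.
V_1→V_2: (-1)(6) − (-12)(-7) = -90
V_2→V_3: (-12)(7) − (-9)(6) = -30
V_3→V_4: (-9)(11) − (-5)(7) = -64
V_4→V_1: (-5)(-7) − (-1)(11) = 46
Σ = -138
Signed area = Σ/2 = -69 (negative ⇒ clockwise traversal).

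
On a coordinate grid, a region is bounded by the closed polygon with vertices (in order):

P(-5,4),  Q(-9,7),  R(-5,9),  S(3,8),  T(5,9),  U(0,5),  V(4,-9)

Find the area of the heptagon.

74.5

Cross-terms: 1, -46, -67, -13, 25, -20, -29  ⇒  Σ = -149
Area = |Σ|/2 = 74.5.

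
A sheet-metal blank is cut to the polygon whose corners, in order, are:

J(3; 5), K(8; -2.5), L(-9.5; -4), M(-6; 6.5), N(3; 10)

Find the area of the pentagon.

141.75

Cross-terms: -47.5, -55.75, -85.75, -79.5, -15  ⇒  Σ = -283.5
Area = |Σ|/2 = 141.75.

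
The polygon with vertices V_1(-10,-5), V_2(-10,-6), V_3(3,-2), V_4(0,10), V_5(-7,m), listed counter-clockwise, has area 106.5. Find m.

Write out the shoelace sum; only the two edges meeting at V_5 involve m:
2·Area = [(0·m − (-7)·10) + ((-7)·(-5) − (-10)·m)] + 78
       = 10·m + 183 = 213
⇒ m = 3.

3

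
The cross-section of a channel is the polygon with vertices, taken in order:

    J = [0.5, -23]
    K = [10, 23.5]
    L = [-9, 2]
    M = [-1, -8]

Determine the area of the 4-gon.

Apply Gauss's area formula: 2A = Σ (x_i·y_{i+1} − x_{i+1}·y_i), indices taken mod 4.
J→K: (0.5)(23.5) − (10)(-23) = 241.75
K→L: (10)(2) − (-9)(23.5) = 231.5
L→M: (-9)(-8) − (-1)(2) = 74
M→J: (-1)(-23) − (0.5)(-8) = 27
Σ = 574.25
Area = |Σ|/2 = 287.125.

287.125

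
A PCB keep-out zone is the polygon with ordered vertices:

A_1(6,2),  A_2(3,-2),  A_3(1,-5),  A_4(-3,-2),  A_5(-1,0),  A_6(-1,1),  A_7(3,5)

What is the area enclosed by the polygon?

41.5

Apply the shoelace (surveyor's) formula: 2A = Σ (x_i·y_{i+1} − x_{i+1}·y_i), indices taken mod 7.
Σ = (-18) + (-13) + (-17) + (-2) + (-1) + (-8) + (-24) = -83
Area = |Σ|/2 = 41.5.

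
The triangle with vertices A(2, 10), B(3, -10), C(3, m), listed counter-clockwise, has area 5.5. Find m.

Write out the shoelace sum; only the two edges meeting at C involve m:
2·Area = [(3·m − 3·(-10)) + (3·10 − 2·m)] + -50
       = 1·m + 10 = 11
⇒ m = 1.

1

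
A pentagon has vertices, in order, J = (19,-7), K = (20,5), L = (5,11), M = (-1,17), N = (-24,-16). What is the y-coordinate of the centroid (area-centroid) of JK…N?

-283/237

Apply the shoelace (surveyor's) formula. First the cross-terms c_i = x_i·y_{i+1} − x_{i+1}·y_i:
  235, 195, 96, 424, 472  ⇒  2A = 1422, A = 711.
Then Σ (y_i + y_{i+1})·c_i = -5094, so ȳ = -5094 / (6·711) = -283/237.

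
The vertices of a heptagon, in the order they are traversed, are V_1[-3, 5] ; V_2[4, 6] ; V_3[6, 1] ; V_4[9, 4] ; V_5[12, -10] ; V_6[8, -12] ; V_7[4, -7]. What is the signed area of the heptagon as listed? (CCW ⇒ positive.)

-133

Apply the shoelace formula: 2A = Σ (x_i·y_{i+1} − x_{i+1}·y_i), indices taken mod 7.
Σ = (-38) + (-32) + (15) + (-138) + (-64) + (-8) + (-1) = -266
Signed area = Σ/2 = -133 (negative ⇒ clockwise traversal).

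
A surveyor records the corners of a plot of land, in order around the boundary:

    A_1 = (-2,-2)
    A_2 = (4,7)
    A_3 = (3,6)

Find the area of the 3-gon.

Σ = (-6) + (3) + (6) = 3
Area = |Σ|/2 = 1.5.

1.5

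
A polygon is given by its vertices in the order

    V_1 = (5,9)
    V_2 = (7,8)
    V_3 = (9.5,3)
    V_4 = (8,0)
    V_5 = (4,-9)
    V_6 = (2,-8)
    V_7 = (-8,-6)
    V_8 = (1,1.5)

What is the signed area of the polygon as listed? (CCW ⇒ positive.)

-134.25

Σ = (-23) + (-55) + (-24) + (-72) + (-14) + (-76) + (-6) + (1.5) = -268.5
Signed area = Σ/2 = -134.25 (negative ⇒ clockwise traversal).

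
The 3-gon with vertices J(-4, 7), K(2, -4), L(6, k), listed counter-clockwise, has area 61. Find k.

9

Write out the shoelace sum; only the two edges meeting at L involve k:
2·Area = [(2·k − 6·(-4)) + (6·7 − (-4)·k)] + 2
       = 6·k + 68 = 122
⇒ k = 9.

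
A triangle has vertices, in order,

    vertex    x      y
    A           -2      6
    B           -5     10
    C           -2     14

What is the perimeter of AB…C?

|AB| = √((-3)² + (4)²) = √25 = 5
|BC| = √((3)² + (4)²) = √25 = 5
|CA| = √((0)² + (-8)²) = √64 = 8
Perimeter = 5 + 5 + 8 = 18.

18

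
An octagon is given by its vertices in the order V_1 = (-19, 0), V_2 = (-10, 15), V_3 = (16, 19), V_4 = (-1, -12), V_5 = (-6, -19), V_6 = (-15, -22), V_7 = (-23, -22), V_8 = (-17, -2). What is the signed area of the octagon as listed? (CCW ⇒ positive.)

-818

Apply the shoelace formula: 2A = Σ (x_i·y_{i+1} − x_{i+1}·y_i), indices taken mod 8.
Cross-terms: -285, -430, -173, -53, -153, -176, -328, -38  ⇒  Σ = -1636
Signed area = Σ/2 = -818 (negative ⇒ clockwise traversal).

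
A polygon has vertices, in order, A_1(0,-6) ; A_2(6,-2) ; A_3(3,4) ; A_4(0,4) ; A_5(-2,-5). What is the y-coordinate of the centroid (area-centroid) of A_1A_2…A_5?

-136/147

Apply Gauss's area formula. First the cross-terms c_i = x_i·y_{i+1} − x_{i+1}·y_i:
  36, 30, 12, 8, 12  ⇒  2A = 98, A = 49.
Then Σ (y_i + y_{i+1})·c_i = -272, so ȳ = -272 / (6·49) = -136/147.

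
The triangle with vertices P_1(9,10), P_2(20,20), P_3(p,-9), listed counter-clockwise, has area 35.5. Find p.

The doubled signed area Σ (x_i y_{i+1} − x_{i+1} y_i) is linear in p.
With p=0 it equals -119; the coefficient of p is -10 (from the two edges through P_3).
So -10·p + -119 = 2·35.5 = 71 ⇒ p = -19.

-19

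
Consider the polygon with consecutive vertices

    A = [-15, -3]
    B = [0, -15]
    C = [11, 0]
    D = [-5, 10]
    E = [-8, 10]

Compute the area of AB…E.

352

A→B: (-15)(-15) − (0)(-3) = 225
B→C: (0)(0) − (11)(-15) = 165
C→D: (11)(10) − (-5)(0) = 110
D→E: (-5)(10) − (-8)(10) = 30
E→A: (-8)(-3) − (-15)(10) = 174
Σ = 704
Area = |Σ|/2 = 352.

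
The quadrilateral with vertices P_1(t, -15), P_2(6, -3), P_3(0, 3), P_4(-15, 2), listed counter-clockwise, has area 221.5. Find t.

-13

Write out the shoelace sum; only the two edges meeting at P_1 involve t:
2·Area = [((-15)·(-15) − t·2) + (t·(-3) − 6·(-15))] + 63
       = -5·t + 378 = 443
⇒ t = -13.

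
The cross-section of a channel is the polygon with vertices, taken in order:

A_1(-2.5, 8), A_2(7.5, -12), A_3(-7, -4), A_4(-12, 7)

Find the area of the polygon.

Apply Gauss's area formula: 2A = Σ (x_i·y_{i+1} − x_{i+1}·y_i), indices taken mod 4.
Σ = (-30) + (-114) + (-97) + (-78.5) = -319.5
Area = |Σ|/2 = 159.75.

159.75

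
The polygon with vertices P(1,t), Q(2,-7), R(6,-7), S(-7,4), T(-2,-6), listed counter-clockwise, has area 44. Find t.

Write out the shoelace sum; only the two edges meeting at P involve t:
2·Area = [((-2)·t − 1·(-6)) + (1·(-7) − 2·t)] + 53
       = -4·t + 52 = 88
⇒ t = -9.

-9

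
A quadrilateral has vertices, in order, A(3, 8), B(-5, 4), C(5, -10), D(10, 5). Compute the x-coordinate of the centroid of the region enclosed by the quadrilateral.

Apply Gauss's area formula. First the cross-terms c_i = x_i·y_{i+1} − x_{i+1}·y_i:
  52, 30, 125, 65  ⇒  2A = 272, A = 136.
Then Σ (x_i + x_{i+1})·c_i = 2616, so x̄ = 2616 / (6·136) = 109/34.

109/34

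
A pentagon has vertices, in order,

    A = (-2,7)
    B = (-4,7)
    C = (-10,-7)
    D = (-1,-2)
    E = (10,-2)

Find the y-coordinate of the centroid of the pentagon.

107/213

Apply Gauss's area formula. First the cross-terms c_i = x_i·y_{i+1} − x_{i+1}·y_i:
  14, 98, 13, 22, 66  ⇒  2A = 213, A = 106.5.
Then Σ (y_i + y_{i+1})·c_i = 321, so ȳ = 321 / (6·106.5) = 107/213.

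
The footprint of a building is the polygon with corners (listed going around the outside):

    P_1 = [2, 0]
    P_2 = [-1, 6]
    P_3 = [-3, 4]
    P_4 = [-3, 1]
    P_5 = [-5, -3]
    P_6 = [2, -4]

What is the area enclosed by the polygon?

Σ = (12) + (14) + (9) + (14) + (26) + (8) = 83
Area = |Σ|/2 = 41.5.

41.5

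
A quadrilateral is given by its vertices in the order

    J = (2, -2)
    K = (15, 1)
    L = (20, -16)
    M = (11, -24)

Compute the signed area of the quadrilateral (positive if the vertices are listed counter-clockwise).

-253

Apply the surveyor's formula: 2A = Σ (x_i·y_{i+1} − x_{i+1}·y_i), indices taken mod 4.
Σ = (32) + (-260) + (-304) + (26) = -506
Signed area = Σ/2 = -253 (negative ⇒ clockwise traversal).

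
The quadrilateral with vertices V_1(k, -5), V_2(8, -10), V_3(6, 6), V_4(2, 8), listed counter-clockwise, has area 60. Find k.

3

Write out the shoelace sum; only the two edges meeting at V_1 involve k:
2·Area = [(2·(-5) − k·8) + (k·(-10) − 8·(-5))] + 144
       = -18·k + 174 = 120
⇒ k = 3.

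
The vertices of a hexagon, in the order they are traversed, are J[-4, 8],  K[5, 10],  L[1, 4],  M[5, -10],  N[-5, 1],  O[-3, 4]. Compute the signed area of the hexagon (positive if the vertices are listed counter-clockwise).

Apply the shoelace formula: 2A = Σ (x_i·y_{i+1} − x_{i+1}·y_i), indices taken mod 6.
J→K: (-4)(10) − (5)(8) = -80
K→L: (5)(4) − (1)(10) = 10
L→M: (1)(-10) − (5)(4) = -30
M→N: (5)(1) − (-5)(-10) = -45
N→O: (-5)(4) − (-3)(1) = -17
O→J: (-3)(8) − (-4)(4) = -8
Σ = -170
Signed area = Σ/2 = -85 (negative ⇒ clockwise traversal).

-85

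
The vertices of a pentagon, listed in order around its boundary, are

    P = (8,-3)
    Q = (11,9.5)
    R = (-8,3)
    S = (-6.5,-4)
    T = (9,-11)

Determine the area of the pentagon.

Apply Gauss's area formula: 2A = Σ (x_i·y_{i+1} − x_{i+1}·y_i), indices taken mod 5.
Σ = (109) + (109) + (51.5) + (107.5) + (61) = 438
Area = |Σ|/2 = 219.

219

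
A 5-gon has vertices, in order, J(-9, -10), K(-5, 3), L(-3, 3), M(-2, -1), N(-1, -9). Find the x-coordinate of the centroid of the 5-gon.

Apply Gauss's area formula. First the cross-terms c_i = x_i·y_{i+1} − x_{i+1}·y_i:
  -77, -6, 9, 17, -71  ⇒  2A = -128, A = -64.
Then Σ (x_i + x_{i+1})·c_i = 1740, so x̄ = 1740 / (6·(-64)) = -4.53125.

-4.53125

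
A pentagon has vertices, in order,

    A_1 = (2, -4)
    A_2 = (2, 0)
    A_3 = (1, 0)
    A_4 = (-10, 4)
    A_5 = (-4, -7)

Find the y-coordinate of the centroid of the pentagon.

Apply Gauss's area formula. First the cross-terms c_i = x_i·y_{i+1} − x_{i+1}·y_i:
  8, 0, 4, 86, 30  ⇒  2A = 128, A = 64.
Then Σ (y_i + y_{i+1})·c_i = -604, so ȳ = -604 / (6·64) = -151/96.

-151/96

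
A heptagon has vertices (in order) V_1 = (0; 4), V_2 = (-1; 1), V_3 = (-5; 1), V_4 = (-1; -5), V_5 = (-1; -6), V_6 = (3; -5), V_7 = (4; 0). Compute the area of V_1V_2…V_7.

47

Apply the shoelace formula: 2A = Σ (x_i·y_{i+1} − x_{i+1}·y_i), indices taken mod 7.
Cross-terms: 4, 4, 26, 1, 23, 20, 16  ⇒  Σ = 94
Area = |Σ|/2 = 47.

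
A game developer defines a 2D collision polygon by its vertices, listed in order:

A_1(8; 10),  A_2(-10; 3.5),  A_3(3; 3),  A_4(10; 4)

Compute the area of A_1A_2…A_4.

A_1→A_2: (8)(3.5) − (-10)(10) = 128
A_2→A_3: (-10)(3) − (3)(3.5) = -40.5
A_3→A_4: (3)(4) − (10)(3) = -18
A_4→A_1: (10)(10) − (8)(4) = 68
Σ = 137.5
Area = |Σ|/2 = 68.75.

68.75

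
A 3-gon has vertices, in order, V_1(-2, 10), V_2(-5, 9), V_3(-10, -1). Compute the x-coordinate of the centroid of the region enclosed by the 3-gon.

Apply the surveyor's formula. First the cross-terms c_i = x_i·y_{i+1} − x_{i+1}·y_i:
  32, 95, -102  ⇒  2A = 25, A = 12.5.
Then Σ (x_i + x_{i+1})·c_i = -425, so x̄ = -425 / (6·12.5) = -17/3.

-17/3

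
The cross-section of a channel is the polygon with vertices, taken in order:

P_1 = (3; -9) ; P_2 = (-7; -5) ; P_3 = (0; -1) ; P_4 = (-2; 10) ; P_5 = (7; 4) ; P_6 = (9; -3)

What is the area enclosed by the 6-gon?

Σ = (-78) + (7) + (-2) + (-78) + (-57) + (-72) = -280
Area = |Σ|/2 = 140.

140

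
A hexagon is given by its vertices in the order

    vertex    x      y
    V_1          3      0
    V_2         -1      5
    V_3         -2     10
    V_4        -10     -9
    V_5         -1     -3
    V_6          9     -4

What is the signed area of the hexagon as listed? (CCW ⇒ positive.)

Cross-terms: 15, 0, 118, 21, 31, 12  ⇒  Σ = 197
Signed area = Σ/2 = 98.5 (positive ⇒ counter-clockwise traversal).

98.5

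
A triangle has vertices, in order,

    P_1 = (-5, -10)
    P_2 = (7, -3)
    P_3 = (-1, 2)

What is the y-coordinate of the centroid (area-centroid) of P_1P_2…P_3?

Apply Gauss's area formula. First the cross-terms c_i = x_i·y_{i+1} − x_{i+1}·y_i:
  85, 11, 20  ⇒  2A = 116, A = 58.
Then Σ (y_i + y_{i+1})·c_i = -1276, so ȳ = -1276 / (6·58) = -11/3.

-11/3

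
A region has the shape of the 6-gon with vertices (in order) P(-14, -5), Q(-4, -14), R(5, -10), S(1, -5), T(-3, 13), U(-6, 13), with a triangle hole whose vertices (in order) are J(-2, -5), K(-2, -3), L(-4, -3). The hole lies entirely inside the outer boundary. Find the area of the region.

258

Outer boundary:
Apply the surveyor's formula: 2A = Σ (x_i·y_{i+1} − x_{i+1}·y_i), indices taken mod 6.
Cross-terms: 176, 110, -15, -2, 39, 212  ⇒  Σ = 520
Area = |Σ|/2 = 260.
Hole:
Apply the shoelace formula: 2A = Σ (x_i·y_{i+1} − x_{i+1}·y_i), indices taken mod 3.
Σ = (-4) + (-6) + (14) = 4
Area = |Σ|/2 = 2.
Net area = 260 − 2 = 258.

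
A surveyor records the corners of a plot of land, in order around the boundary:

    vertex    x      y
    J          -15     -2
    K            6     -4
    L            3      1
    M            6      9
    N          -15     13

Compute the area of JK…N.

274.5

Apply the shoelace (surveyor's) formula: 2A = Σ (x_i·y_{i+1} − x_{i+1}·y_i), indices taken mod 5.
Σ = (72) + (18) + (21) + (213) + (225) = 549
Area = |Σ|/2 = 274.5.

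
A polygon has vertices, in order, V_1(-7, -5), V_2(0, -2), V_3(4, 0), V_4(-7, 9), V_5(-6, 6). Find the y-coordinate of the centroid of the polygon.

77/71

Apply Gauss's area formula. First the cross-terms c_i = x_i·y_{i+1} − x_{i+1}·y_i:
  14, 8, 36, 12, 72  ⇒  2A = 142, A = 71.
Then Σ (y_i + y_{i+1})·c_i = 462, so ȳ = 462 / (6·71) = 77/71.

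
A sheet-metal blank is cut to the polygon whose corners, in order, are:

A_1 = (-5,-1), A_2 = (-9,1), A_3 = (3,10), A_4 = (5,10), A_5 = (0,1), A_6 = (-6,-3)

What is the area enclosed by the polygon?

62.5

Apply the shoelace (surveyor's) formula: 2A = Σ (x_i·y_{i+1} − x_{i+1}·y_i), indices taken mod 6.
Σ = (-14) + (-93) + (-20) + (5) + (6) + (-9) = -125
Area = |Σ|/2 = 62.5.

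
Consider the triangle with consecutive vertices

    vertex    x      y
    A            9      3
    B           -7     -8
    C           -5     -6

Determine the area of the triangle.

Apply the shoelace (surveyor's) formula: 2A = Σ (x_i·y_{i+1} − x_{i+1}·y_i), indices taken mod 3.
Cross-terms: -51, 2, 39  ⇒  Σ = -10
Area = |Σ|/2 = 5.

5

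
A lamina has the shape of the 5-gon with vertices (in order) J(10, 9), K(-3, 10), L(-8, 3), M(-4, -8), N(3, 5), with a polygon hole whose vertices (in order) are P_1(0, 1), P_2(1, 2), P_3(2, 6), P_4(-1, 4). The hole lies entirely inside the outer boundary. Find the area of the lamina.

Outer boundary:
Apply the shoelace formula: 2A = Σ (x_i·y_{i+1} − x_{i+1}·y_i), indices taken mod 5.
Σ = (127) + (71) + (76) + (4) + (-23) = 255
Area = |Σ|/2 = 127.5.
Hole:
Apply the shoelace formula: 2A = Σ (x_i·y_{i+1} − x_{i+1}·y_i), indices taken mod 4.
P_1→P_2: (0)(2) − (1)(1) = -1
P_2→P_3: (1)(6) − (2)(2) = 2
P_3→P_4: (2)(4) − (-1)(6) = 14
P_4→P_1: (-1)(1) − (0)(4) = -1
Σ = 14
Area = |Σ|/2 = 7.
Net area = 127.5 − 7 = 120.5.

120.5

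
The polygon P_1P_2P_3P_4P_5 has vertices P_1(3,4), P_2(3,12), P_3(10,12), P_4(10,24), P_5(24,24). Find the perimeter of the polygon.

70

|P_1P_2| = √((0)² + (8)²) = √64 = 8
|P_2P_3| = √((7)² + (0)²) = √49 = 7
|P_3P_4| = √((0)² + (12)²) = √144 = 12
|P_4P_5| = √((14)² + (0)²) = √196 = 14
|P_5P_1| = √((-21)² + (-20)²) = √841 = 29
Perimeter = 8 + 7 + 12 + 14 + 29 = 70.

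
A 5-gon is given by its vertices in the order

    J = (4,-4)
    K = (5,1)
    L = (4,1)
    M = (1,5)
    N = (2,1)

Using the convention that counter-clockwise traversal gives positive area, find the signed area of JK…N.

11.5

Apply the shoelace formula: 2A = Σ (x_i·y_{i+1} − x_{i+1}·y_i), indices taken mod 5.
Σ = (24) + (1) + (19) + (-9) + (-12) = 23
Signed area = Σ/2 = 11.5 (positive ⇒ counter-clockwise traversal).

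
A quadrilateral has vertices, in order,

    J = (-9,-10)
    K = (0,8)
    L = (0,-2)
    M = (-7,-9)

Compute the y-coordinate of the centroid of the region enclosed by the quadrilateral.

Apply the shoelace formula. First the cross-terms c_i = x_i·y_{i+1} − x_{i+1}·y_i:
  -72, 0, -14, -11  ⇒  2A = -97, A = -48.5.
Then Σ (y_i + y_{i+1})·c_i = 507, so ȳ = 507 / (6·(-48.5)) = -169/97.

-169/97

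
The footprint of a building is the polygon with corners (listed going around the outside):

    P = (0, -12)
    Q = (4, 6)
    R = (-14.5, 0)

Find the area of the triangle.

Apply the surveyor's formula: 2A = Σ (x_i·y_{i+1} − x_{i+1}·y_i), indices taken mod 3.
Σ = (48) + (87) + (174) = 309
Area = |Σ|/2 = 154.5.

154.5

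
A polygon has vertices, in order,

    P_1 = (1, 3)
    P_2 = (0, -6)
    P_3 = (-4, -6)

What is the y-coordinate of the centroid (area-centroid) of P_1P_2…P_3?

Apply Gauss's area formula. First the cross-terms c_i = x_i·y_{i+1} − x_{i+1}·y_i:
  -6, -24, -6  ⇒  2A = -36, A = -18.
Then Σ (y_i + y_{i+1})·c_i = 324, so ȳ = 324 / (6·(-18)) = -3.

-3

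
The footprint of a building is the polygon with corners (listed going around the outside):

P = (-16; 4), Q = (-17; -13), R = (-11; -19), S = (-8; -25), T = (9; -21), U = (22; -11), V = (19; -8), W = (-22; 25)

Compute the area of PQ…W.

Apply the shoelace (surveyor's) formula: 2A = Σ (x_i·y_{i+1} − x_{i+1}·y_i), indices taken mod 8.
Σ = (276) + (180) + (123) + (393) + (363) + (33) + (299) + (312) = 1979
Area = |Σ|/2 = 989.5.

989.5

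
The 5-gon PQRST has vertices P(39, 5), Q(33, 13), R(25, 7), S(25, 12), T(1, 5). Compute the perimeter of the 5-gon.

88

|PQ| = √((-6)² + (8)²) = √100 = 10
|QR| = √((-8)² + (-6)²) = √100 = 10
|RS| = √((0)² + (5)²) = √25 = 5
|ST| = √((-24)² + (-7)²) = √625 = 25
|TP| = √((38)² + (0)²) = √1444 = 38
Perimeter = 10 + 10 + 5 + 25 + 38 = 88.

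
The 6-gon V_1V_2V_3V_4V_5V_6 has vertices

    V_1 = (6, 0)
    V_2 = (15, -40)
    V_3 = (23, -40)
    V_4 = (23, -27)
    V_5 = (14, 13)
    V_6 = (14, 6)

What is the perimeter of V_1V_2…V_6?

120

|V_1V_2| = √((9)² + (-40)²) = √1681 = 41
|V_2V_3| = √((8)² + (0)²) = √64 = 8
|V_3V_4| = √((0)² + (13)²) = √169 = 13
|V_4V_5| = √((-9)² + (40)²) = √1681 = 41
|V_5V_6| = √((0)² + (-7)²) = √49 = 7
|V_6V_1| = √((-8)² + (-6)²) = √100 = 10
Perimeter = 41 + 8 + 13 + 41 + 7 + 10 = 120.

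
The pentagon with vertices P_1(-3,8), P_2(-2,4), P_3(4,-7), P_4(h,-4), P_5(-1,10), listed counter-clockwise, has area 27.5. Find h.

3

The doubled signed area Σ (x_i y_{i+1} − x_{i+1} y_i) is linear in h.
With h=0 it equals 4; the coefficient of h is 17 (from the two edges through P_4).
So 17·h + 4 = 2·27.5 = 55 ⇒ h = 3.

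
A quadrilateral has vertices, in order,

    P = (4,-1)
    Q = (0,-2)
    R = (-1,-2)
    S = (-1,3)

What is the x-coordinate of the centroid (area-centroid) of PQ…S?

Apply the surveyor's formula. First the cross-terms c_i = x_i·y_{i+1} − x_{i+1}·y_i:
  -8, -2, -5, -11  ⇒  2A = -26, A = -13.
Then Σ (x_i + x_{i+1})·c_i = -53, so x̄ = -53 / (6·(-13)) = 53/78.

53/78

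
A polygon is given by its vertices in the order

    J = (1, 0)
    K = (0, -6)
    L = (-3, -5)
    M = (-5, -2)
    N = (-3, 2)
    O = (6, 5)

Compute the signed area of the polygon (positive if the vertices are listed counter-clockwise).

Apply the shoelace formula: 2A = Σ (x_i·y_{i+1} − x_{i+1}·y_i), indices taken mod 6.
Σ = (-6) + (-18) + (-19) + (-16) + (-27) + (-5) = -91
Signed area = Σ/2 = -45.5 (negative ⇒ clockwise traversal).

-45.5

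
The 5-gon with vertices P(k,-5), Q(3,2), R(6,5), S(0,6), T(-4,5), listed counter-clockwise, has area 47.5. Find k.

Write out the shoelace sum; only the two edges meeting at P involve k:
2·Area = [((-4)·(-5) − k·5) + (k·2 − 3·(-5))] + 63
       = -3·k + 98 = 95
⇒ k = 1.

1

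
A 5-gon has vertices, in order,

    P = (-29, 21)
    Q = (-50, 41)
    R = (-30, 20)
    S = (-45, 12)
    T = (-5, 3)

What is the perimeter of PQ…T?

|PQ| = √((-21)² + (20)²) = √841 = 29
|QR| = √((20)² + (-21)²) = √841 = 29
|RS| = √((-15)² + (-8)²) = √289 = 17
|ST| = √((40)² + (-9)²) = √1681 = 41
|TP| = √((-24)² + (18)²) = √900 = 30
Perimeter = 29 + 29 + 17 + 41 + 30 = 146.

146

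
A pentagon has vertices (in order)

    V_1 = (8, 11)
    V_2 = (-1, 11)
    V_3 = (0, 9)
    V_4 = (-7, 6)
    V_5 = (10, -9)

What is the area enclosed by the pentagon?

Σ = (99) + (-9) + (63) + (3) + (182) = 338
Area = |Σ|/2 = 169.

169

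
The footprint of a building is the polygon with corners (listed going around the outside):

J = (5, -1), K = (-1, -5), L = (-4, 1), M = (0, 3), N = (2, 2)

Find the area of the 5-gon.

Σ = (-26) + (-21) + (-12) + (-6) + (-12) = -77
Area = |Σ|/2 = 38.5.

38.5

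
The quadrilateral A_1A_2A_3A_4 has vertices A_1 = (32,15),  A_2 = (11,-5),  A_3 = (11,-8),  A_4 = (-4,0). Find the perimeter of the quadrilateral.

|A_1A_2| = √((-21)² + (-20)²) = √841 = 29
|A_2A_3| = √((0)² + (-3)²) = √9 = 3
|A_3A_4| = √((-15)² + (8)²) = √289 = 17
|A_4A_1| = √((36)² + (15)²) = √1521 = 39
Perimeter = 29 + 3 + 17 + 39 = 88.

88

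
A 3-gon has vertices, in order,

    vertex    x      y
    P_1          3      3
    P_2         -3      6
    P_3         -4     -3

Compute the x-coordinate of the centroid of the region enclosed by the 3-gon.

Apply the surveyor's formula. First the cross-terms c_i = x_i·y_{i+1} − x_{i+1}·y_i:
  27, 33, -3  ⇒  2A = 57, A = 28.5.
Then Σ (x_i + x_{i+1})·c_i = -228, so x̄ = -228 / (6·28.5) = -4/3.

-4/3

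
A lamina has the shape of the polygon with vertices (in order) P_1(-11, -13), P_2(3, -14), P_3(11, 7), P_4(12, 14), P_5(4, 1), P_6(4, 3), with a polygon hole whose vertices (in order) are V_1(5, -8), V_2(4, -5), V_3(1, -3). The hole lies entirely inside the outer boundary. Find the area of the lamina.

Outer boundary:
Cross-terms: 193, 175, 70, -44, 8, -19  ⇒  Σ = 383
Area = |Σ|/2 = 191.5.
Hole:
Σ = (7) + (-7) + (7) = 7
Area = |Σ|/2 = 3.5.
Net area = 191.5 − 3.5 = 188.

188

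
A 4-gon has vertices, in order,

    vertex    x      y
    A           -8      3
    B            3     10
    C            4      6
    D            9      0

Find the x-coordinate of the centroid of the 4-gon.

Apply the shoelace (surveyor's) formula. First the cross-terms c_i = x_i·y_{i+1} − x_{i+1}·y_i:
  -89, -22, -54, 27  ⇒  2A = -138, A = -69.
Then Σ (x_i + x_{i+1})·c_i = -384, so x̄ = -384 / (6·(-69)) = 64/69.

64/69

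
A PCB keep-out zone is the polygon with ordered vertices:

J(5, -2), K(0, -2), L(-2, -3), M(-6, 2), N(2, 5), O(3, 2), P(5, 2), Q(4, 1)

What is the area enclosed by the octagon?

50.5

Apply Gauss's area formula: 2A = Σ (x_i·y_{i+1} − x_{i+1}·y_i), indices taken mod 8.
J→K: (5)(-2) − (0)(-2) = -10
K→L: (0)(-3) − (-2)(-2) = -4
L→M: (-2)(2) − (-6)(-3) = -22
M→N: (-6)(5) − (2)(2) = -34
N→O: (2)(2) − (3)(5) = -11
O→P: (3)(2) − (5)(2) = -4
P→Q: (5)(1) − (4)(2) = -3
Q→J: (4)(-2) − (5)(1) = -13
Σ = -101
Area = |Σ|/2 = 50.5.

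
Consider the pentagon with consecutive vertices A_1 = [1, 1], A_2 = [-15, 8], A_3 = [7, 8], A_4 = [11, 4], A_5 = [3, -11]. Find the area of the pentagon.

166

Σ = (23) + (-176) + (-60) + (-133) + (14) = -332
Area = |Σ|/2 = 166.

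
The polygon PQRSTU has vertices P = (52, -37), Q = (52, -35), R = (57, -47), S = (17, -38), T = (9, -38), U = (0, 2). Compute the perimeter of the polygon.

|PQ| = √((0)² + (2)²) = √4 = 2
|QR| = √((5)² + (-12)²) = √169 = 13
|RS| = √((-40)² + (9)²) = √1681 = 41
|ST| = √((-8)² + (0)²) = √64 = 8
|TU| = √((-9)² + (40)²) = √1681 = 41
|UP| = √((52)² + (-39)²) = √4225 = 65
Perimeter = 2 + 13 + 41 + 8 + 41 + 65 = 170.

170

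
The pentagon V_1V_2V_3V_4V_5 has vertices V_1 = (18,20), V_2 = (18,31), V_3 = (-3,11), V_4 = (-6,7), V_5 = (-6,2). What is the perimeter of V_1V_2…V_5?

80

|V_1V_2| = √((0)² + (11)²) = √121 = 11
|V_2V_3| = √((-21)² + (-20)²) = √841 = 29
|V_3V_4| = √((-3)² + (-4)²) = √25 = 5
|V_4V_5| = √((0)² + (-5)²) = √25 = 5
|V_5V_1| = √((24)² + (18)²) = √900 = 30
Perimeter = 11 + 29 + 5 + 5 + 30 = 80.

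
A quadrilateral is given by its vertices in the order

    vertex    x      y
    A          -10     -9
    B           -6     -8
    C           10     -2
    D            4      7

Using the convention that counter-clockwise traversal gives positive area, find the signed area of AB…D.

115

Apply the shoelace formula: 2A = Σ (x_i·y_{i+1} − x_{i+1}·y_i), indices taken mod 4.
Σ = (26) + (92) + (78) + (34) = 230
Signed area = Σ/2 = 115 (positive ⇒ counter-clockwise traversal).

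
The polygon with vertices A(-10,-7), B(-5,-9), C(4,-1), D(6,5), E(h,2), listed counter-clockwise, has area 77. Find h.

The doubled signed area Σ (x_i y_{i+1} − x_{i+1} y_i) is linear in h.
With h=0 it equals 154; the coefficient of h is -12 (from the two edges through E).
So -12·h + 154 = 2·77 = 154 ⇒ h = 0.

0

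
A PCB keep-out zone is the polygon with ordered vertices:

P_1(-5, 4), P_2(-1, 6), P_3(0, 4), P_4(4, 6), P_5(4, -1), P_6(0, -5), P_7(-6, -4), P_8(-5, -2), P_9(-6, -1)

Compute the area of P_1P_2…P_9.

Σ = (-26) + (-4) + (-16) + (-28) + (-20) + (-30) + (-8) + (-7) + (-29) = -168
Area = |Σ|/2 = 84.

84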